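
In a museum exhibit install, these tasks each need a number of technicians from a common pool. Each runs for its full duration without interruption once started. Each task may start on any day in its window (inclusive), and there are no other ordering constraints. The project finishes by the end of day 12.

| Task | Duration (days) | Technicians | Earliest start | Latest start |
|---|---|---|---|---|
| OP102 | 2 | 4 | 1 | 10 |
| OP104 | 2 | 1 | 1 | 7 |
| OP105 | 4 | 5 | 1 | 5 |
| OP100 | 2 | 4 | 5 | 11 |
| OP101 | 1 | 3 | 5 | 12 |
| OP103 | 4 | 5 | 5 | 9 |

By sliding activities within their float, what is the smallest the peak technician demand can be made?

Early-start (OP102@1, OP104@1, OP105@1, OP100@5, OP101@5, OP103@5) gives peak 12: d1:10  d2:10  d3:5  d4:5  d5:12  d6:9  d7:5  d8:5  d9:0  d10:0  d11:0  d12:0.
Shift OP105→3, OP100→7, OP101→7, OP103→9.
Schedule OP102@1, OP104@1, OP105@3, OP100@7, OP101@7, OP103@9: d1:5  d2:5  d3:5  d4:5  d5:5  d6:5  d7:7  d8:4  d9:5  d10:5  d11:5  d12:5 — peak 7.

7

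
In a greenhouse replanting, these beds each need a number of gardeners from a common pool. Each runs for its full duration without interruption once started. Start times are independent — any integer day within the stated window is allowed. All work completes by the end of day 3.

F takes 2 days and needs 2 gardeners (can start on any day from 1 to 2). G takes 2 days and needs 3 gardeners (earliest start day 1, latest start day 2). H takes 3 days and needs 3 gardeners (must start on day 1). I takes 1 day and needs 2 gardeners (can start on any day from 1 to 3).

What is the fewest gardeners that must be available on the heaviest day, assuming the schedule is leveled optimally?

8

Early-start (F@1, G@1, H@1, I@1) gives peak 10: d1:10  d2:8  d3:3.
Shift I→3.
Schedule F@1, G@1, H@1, I@3: d1:8  d2:8  d3:5 — peak 8.
No arrangement of the 12 feasible schedules does better.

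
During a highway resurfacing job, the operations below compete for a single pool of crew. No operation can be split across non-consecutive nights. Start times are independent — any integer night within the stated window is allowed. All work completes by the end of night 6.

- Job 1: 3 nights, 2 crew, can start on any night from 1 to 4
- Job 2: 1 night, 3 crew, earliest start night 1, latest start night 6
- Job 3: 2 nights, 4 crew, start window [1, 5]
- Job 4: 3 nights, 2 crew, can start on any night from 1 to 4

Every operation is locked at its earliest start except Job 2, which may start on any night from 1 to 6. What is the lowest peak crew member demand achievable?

8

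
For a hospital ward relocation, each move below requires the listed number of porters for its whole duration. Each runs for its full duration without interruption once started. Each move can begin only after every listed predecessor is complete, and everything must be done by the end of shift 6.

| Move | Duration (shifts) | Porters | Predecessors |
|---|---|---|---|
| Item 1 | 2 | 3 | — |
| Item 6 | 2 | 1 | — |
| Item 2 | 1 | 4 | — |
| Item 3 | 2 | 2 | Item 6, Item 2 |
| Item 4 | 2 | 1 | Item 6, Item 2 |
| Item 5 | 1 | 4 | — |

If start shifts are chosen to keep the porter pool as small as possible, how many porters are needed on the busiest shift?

4

Early-start (Item 1@1, Item 6@1, Item 2@1, Item 3@3, Item 4@3, Item 5@1) gives peak 12: s1:12  s2:4  s3:3  s4:3  s5:0  s6:0.
Shift Item 2→3, Item 3→4, Item 4→4, Item 5→6.
Schedule Item 1@1, Item 6@1, Item 2@3, Item 3@4, Item 4@4, Item 5@6: s1:4  s2:4  s3:4  s4:3  s5:3  s6:4 — peak 4.
Total porter-shifts = 22 over 6 shifts ⇒ peak ≥ ⌈22/6⌉ = 4, so 4 is optimal.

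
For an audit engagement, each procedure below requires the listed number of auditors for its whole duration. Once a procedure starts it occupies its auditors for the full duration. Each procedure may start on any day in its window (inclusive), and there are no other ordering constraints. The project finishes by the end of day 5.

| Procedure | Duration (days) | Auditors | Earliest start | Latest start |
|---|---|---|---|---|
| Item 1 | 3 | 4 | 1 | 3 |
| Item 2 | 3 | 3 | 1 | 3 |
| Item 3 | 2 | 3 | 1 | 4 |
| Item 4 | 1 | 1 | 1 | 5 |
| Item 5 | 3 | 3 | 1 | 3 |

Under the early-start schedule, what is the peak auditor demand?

Early-start schedule: Item 1@1, Item 2@1, Item 3@1, Item 4@1, Item 5@1.
Load per day: day 1: 14, day 2: 13, day 3: 10, day 4: 0, day 5: 0.
Peak is 14.

14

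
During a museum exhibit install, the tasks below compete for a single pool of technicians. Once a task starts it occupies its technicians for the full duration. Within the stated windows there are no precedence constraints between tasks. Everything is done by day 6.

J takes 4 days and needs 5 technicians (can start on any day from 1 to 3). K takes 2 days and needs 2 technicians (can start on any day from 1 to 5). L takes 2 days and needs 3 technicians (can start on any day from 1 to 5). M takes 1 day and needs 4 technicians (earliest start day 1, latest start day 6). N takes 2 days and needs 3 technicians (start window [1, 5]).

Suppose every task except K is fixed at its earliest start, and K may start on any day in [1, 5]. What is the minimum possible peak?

K@1: d1:17  d2:13  d3:5  d4:5  d5:0  d6:0 → peak 17
K@2: d1:15  d2:13  d3:7  d4:5  d5:0  d6:0 → peak 15
K@3: d1:15  d2:11  d3:7  d4:7  d5:0  d6:0 → peak 15
K@4: d1:15  d2:11  d3:5  d4:7  d5:2  d6:0 → peak 15
K@5: d1:15  d2:11  d3:5  d4:5  d5:2  d6:2 → peak 15
Best is K@2, peak 15.

15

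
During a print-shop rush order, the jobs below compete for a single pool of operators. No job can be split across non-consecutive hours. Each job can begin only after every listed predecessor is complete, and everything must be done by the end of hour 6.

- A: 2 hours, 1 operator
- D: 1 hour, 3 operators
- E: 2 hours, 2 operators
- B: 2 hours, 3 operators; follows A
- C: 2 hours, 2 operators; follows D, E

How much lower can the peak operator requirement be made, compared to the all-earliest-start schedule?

1

Early-start peak: h1:6  h2:3  h3:5  h4:5  h5:0  h6:0 ⇒ 6.
Leveled (A@1, D@1, E@2, B@3, C@4): h1:4  h2:3  h3:5  h4:5  h5:2  h6:0 ⇒ 5.
Reduction 6 − 5 = 1.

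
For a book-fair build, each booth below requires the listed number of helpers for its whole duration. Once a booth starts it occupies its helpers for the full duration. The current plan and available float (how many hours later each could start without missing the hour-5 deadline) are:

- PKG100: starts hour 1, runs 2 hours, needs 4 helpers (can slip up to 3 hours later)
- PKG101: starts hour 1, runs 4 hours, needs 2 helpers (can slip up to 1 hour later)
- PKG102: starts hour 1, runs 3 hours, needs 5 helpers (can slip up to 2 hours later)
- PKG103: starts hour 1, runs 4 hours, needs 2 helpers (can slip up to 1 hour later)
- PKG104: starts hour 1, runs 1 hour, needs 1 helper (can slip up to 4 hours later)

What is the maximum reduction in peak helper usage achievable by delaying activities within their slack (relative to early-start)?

5

Early-start peak: h1:14  h2:13  h3:9  h4:4  h5:0 ⇒ 14.
Leveled (PKG100@1, PKG101@1, PKG102@3, PKG103@1, PKG104@1): h1:9  h2:8  h3:9  h4:9  h5:5 ⇒ 9.
Reduction 14 − 9 = 5.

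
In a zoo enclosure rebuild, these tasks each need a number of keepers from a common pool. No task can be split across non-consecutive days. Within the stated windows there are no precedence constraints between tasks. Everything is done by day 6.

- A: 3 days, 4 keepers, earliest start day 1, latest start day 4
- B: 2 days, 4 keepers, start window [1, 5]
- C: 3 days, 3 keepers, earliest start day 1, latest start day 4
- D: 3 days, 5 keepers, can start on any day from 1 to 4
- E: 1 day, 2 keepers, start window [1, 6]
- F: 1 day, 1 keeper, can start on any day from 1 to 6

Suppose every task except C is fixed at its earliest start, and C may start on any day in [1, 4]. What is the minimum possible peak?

C@1: d1:19  d2:16  d3:12  d4:0  d5:0  d6:0 → peak 19
C@2: d1:16  d2:16  d3:12  d4:3  d5:0  d6:0 → peak 16
C@3: d1:16  d2:13  d3:12  d4:3  d5:3  d6:0 → peak 16
C@4: d1:16  d2:13  d3:9  d4:3  d5:3  d6:3 → peak 16
Best is C@2, peak 16.

16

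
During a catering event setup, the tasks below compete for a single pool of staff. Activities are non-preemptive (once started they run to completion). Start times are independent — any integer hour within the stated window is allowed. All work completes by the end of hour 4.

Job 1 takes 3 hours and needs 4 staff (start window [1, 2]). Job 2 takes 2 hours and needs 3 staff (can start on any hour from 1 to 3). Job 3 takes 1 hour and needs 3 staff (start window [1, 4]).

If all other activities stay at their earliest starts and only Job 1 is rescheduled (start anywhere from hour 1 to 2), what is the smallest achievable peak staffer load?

7

Job 1@1: h1:10  h2:7  h3:4  h4:0 → peak 10
Job 1@2: h1:6  h2:7  h3:4  h4:4 → peak 7
Best is Job 1@2, peak 7.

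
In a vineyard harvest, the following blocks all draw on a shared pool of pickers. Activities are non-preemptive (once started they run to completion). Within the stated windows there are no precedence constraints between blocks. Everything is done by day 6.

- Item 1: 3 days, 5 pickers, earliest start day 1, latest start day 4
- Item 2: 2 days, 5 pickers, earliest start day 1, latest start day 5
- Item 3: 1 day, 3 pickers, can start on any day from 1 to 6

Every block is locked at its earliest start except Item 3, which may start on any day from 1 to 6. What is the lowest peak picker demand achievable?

Item 3@1: d1:13  d2:10  d3:5  d4:0  d5:0  d6:0 → peak 13
Item 3@2: d1:10  d2:13  d3:5  d4:0  d5:0  d6:0 → peak 13
Item 3@3: d1:10  d2:10  d3:8  d4:0  d5:0  d6:0 → peak 10
Item 3@4: d1:10  d2:10  d3:5  d4:3  d5:0  d6:0 → peak 10
Item 3@5: d1:10  d2:10  d3:5  d4:0  d5:3  d6:0 → peak 10
Item 3@6: d1:10  d2:10  d3:5  d4:0  d5:0  d6:3 → peak 10
Best is Item 3@3, peak 10.

10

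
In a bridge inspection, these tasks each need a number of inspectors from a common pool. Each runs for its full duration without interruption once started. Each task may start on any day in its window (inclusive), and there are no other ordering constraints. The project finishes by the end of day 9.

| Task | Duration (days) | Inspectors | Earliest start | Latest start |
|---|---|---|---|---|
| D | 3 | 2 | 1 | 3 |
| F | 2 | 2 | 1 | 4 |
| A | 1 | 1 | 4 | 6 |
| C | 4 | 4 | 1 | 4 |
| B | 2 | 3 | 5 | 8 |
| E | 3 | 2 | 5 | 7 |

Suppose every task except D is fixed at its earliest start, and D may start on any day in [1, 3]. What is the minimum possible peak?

D@1: d1:8  d2:8  d3:6  d4:5  d5:5  d6:5  d7:2  d8:0  d9:0 → peak 8
D@2: d1:6  d2:8  d3:6  d4:7  d5:5  d6:5  d7:2  d8:0  d9:0 → peak 8
D@3: d1:6  d2:6  d3:6  d4:7  d5:7  d6:5  d7:2  d8:0  d9:0 → peak 7
Best is D@3, peak 7.

7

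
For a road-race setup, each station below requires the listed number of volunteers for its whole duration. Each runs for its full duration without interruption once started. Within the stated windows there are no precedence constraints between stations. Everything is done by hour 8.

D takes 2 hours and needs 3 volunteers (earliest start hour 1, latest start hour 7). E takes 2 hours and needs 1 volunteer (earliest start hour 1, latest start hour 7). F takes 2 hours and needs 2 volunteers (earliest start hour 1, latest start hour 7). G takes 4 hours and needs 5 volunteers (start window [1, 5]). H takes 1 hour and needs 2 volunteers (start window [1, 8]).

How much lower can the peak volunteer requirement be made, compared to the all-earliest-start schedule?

Early-start peak: h1:13  h2:11  h3:5  h4:5  h5:0  h6:0  h7:0  h8:0 ⇒ 13.
Leveled (D@1, E@1, F@3, G@5, H@3): h1:4  h2:4  h3:4  h4:2  h5:5  h6:5  h7:5  h8:5 ⇒ 5.
Reduction 13 − 5 = 8.

8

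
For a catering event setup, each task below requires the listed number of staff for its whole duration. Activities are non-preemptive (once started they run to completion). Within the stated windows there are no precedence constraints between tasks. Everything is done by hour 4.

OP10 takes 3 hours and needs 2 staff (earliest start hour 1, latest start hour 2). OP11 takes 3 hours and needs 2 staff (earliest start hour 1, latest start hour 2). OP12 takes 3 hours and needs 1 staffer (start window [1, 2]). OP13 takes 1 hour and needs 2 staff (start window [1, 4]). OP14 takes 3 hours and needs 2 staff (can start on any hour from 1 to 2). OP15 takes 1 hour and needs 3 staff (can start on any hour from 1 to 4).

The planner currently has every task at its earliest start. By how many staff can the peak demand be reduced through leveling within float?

5

Early-start peak: h1:12  h2:7  h3:7  h4:0 ⇒ 12.
Leveled (OP10@1, OP11@1, OP12@1, OP13@1, OP14@2, OP15@4): h1:7  h2:7  h3:7  h4:5 ⇒ 7.
Reduction 12 − 7 = 5.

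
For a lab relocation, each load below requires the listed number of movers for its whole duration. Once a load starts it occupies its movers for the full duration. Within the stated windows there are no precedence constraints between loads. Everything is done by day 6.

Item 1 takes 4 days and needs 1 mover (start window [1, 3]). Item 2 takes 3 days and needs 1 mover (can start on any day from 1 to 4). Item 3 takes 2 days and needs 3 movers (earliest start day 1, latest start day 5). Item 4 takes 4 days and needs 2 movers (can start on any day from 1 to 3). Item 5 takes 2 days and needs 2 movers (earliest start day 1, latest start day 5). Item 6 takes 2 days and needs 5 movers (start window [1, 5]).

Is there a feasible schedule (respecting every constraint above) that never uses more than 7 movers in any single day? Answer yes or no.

yes

Schedule Item 1@1, Item 2@3, Item 3@1, Item 4@1, Item 5@3, Item 6@5: d1:6  d2:6  d3:6  d4:6  d5:6  d6:5 — peak 6 ≤ 7.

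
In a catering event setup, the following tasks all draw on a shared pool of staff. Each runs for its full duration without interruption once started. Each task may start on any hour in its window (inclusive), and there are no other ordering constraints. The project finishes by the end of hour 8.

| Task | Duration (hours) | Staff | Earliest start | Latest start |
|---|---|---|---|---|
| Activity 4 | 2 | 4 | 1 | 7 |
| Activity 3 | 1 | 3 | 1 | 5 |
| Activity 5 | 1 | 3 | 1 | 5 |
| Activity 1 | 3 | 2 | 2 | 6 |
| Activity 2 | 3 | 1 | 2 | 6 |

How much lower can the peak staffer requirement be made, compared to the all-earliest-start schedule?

Early-start peak: h1:10  h2:7  h3:3  h4:3  h5:0  h6:0  h7:0  h8:0 ⇒ 10.
Leveled (Activity 4@1, Activity 3@3, Activity 5@4, Activity 1@5, Activity 2@3): h1:4  h2:4  h3:4  h4:4  h5:3  h6:2  h7:2  h8:0 ⇒ 4.
Reduction 10 − 4 = 6.

6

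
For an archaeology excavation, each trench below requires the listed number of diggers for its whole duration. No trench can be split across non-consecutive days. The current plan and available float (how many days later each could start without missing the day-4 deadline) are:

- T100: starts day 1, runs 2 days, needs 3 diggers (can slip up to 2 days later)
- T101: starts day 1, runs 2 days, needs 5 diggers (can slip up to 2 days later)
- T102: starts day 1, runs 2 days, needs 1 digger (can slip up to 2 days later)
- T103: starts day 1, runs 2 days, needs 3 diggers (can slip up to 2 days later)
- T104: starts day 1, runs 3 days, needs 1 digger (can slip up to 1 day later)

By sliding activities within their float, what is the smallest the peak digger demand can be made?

7

Early-start (T100@1, T101@1, T102@1, T103@1, T104@1) gives peak 13: d1:13  d2:13  d3:1  d4:0.
Shift T101→3, T102→3.
Schedule T100@1, T101@3, T102@3, T103@1, T104@1: d1:7  d2:7  d3:7  d4:6 — peak 7.
Total digger-days = 27 over 4 days ⇒ peak ≥ ⌈27/4⌉ = 7, so 7 is optimal.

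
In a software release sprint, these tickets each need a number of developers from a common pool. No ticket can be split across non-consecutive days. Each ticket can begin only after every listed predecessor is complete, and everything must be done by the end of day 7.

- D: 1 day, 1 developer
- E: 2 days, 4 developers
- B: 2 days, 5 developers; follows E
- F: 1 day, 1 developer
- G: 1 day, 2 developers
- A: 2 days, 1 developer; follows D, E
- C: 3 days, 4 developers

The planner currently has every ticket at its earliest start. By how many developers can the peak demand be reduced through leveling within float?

6

Early-start peak: d1:12  d2:8  d3:10  d4:6  d5:0  d6:0  d7:0 ⇒ 12.
Leveled (D@1, E@1, B@3, F@1, G@2, A@3, C@5): d1:6  d2:6  d3:6  d4:6  d5:4  d6:4  d7:4 ⇒ 6.
Reduction 12 − 6 = 6.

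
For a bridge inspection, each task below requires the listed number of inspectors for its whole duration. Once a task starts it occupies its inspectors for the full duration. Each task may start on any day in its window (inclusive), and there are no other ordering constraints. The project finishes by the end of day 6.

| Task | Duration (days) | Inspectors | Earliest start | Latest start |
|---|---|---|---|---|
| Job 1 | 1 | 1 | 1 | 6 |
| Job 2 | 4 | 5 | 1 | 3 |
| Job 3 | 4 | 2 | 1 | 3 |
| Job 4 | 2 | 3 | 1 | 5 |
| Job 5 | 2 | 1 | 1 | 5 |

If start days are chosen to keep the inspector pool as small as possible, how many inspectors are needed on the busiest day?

7

Early-start (Job 1@1, Job 2@1, Job 3@1, Job 4@1, Job 5@1) gives peak 12: d1:12  d2:11  d3:7  d4:7  d5:0  d6:0.
Shift Job 3→2, Job 4→5, Job 5→5.
Schedule Job 1@1, Job 2@1, Job 3@2, Job 4@5, Job 5@5: d1:6  d2:7  d3:7  d4:7  d5:6  d6:4 — peak 7.
Total inspector-days = 37 over 6 days ⇒ peak ≥ ⌈37/6⌉ = 7, so 7 is optimal.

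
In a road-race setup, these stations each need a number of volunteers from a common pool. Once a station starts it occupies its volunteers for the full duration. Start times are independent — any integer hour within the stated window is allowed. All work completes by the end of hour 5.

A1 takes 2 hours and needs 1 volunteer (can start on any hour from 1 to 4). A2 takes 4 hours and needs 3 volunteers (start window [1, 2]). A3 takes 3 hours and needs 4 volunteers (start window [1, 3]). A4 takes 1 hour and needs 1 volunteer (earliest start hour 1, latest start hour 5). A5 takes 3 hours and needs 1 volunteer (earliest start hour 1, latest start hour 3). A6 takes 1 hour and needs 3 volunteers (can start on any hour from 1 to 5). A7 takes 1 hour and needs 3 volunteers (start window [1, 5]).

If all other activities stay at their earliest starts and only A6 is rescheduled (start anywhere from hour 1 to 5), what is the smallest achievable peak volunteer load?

13

A6@1: h1:16  h2:9  h3:8  h4:3  h5:0 → peak 16
A6@2: h1:13  h2:12  h3:8  h4:3  h5:0 → peak 13
A6@3: h1:13  h2:9  h3:11  h4:3  h5:0 → peak 13
A6@4: h1:13  h2:9  h3:8  h4:6  h5:0 → peak 13
A6@5: h1:13  h2:9  h3:8  h4:3  h5:3 → peak 13
Best is A6@2, peak 13.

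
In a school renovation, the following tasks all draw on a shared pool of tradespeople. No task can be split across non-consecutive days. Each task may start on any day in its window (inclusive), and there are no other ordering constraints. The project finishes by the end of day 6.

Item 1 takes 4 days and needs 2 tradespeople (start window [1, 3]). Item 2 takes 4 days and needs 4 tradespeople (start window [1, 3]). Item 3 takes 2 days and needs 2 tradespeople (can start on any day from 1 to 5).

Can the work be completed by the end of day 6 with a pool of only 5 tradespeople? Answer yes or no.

no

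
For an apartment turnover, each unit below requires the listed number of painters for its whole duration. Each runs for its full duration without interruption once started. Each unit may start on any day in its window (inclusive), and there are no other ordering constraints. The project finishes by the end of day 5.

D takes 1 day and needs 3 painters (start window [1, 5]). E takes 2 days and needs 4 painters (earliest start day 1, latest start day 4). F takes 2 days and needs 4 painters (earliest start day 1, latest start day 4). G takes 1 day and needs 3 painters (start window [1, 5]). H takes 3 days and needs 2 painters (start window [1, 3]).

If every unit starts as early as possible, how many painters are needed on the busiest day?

Early-start schedule: D@1, E@1, F@1, G@1, H@1.
Load per day: day 1: 16, day 2: 10, day 3: 2, day 4: 0, day 5: 0.
Peak is 16.

16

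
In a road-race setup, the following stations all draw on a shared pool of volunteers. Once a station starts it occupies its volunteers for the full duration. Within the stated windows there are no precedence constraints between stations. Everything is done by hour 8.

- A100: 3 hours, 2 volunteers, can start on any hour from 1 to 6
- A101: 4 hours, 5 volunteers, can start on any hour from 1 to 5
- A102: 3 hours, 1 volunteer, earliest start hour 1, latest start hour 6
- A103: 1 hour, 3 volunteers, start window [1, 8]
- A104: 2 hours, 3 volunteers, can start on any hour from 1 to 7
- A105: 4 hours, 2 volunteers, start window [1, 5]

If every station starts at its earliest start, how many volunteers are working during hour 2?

13

At early start, hour 2 has: A100, A101, A102, A104, A105.
Demand: 2 + 5 + 1 + 3 + 2 = 13.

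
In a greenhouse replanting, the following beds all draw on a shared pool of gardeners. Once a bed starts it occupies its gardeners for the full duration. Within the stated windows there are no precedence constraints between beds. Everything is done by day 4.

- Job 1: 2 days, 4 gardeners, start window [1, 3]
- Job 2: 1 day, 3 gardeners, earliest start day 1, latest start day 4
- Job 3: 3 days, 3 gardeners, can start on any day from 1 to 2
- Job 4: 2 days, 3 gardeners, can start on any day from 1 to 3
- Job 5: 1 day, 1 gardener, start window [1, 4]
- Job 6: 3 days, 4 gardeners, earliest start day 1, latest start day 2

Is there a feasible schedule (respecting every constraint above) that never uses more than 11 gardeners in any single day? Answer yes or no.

Schedule Job 1@1, Job 2@1, Job 3@1, Job 4@3, Job 5@1, Job 6@2: d1:11  d2:11  d3:10  d4:7 — peak 11 ≤ 11.

yes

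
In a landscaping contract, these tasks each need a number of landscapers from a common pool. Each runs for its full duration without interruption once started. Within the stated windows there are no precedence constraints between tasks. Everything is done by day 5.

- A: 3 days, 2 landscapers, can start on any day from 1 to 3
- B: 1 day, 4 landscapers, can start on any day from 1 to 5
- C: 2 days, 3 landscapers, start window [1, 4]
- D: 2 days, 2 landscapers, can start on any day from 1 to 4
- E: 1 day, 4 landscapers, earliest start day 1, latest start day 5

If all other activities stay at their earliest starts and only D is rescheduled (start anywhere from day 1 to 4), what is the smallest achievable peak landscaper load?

13

D@1: d1:15  d2:7  d3:2  d4:0  d5:0 → peak 15
D@2: d1:13  d2:7  d3:4  d4:0  d5:0 → peak 13
D@3: d1:13  d2:5  d3:4  d4:2  d5:0 → peak 13
D@4: d1:13  d2:5  d3:2  d4:2  d5:2 → peak 13
Best is D@2, peak 13.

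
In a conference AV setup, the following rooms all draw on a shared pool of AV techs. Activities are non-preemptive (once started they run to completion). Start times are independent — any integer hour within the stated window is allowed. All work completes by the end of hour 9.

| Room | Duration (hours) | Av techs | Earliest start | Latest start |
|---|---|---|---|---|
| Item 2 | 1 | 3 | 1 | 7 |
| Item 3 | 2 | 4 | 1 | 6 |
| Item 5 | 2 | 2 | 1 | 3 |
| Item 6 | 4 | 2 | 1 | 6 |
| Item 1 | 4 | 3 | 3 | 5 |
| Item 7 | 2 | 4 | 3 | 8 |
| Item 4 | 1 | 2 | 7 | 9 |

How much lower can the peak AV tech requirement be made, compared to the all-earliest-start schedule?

Early-start peak: h1:11  h2:8  h3:9  h4:9  h5:3  h6:3  h7:2  h8:0  h9:0 ⇒ 11.
Leveled (Item 2@1, Item 3@2, Item 5@1, Item 6@3, Item 1@4, Item 7@8, Item 4@7): h1:5  h2:6  h3:6  h4:5  h5:5  h6:5  h7:5  h8:4  h9:4 ⇒ 6.
Reduction 11 − 6 = 5.

5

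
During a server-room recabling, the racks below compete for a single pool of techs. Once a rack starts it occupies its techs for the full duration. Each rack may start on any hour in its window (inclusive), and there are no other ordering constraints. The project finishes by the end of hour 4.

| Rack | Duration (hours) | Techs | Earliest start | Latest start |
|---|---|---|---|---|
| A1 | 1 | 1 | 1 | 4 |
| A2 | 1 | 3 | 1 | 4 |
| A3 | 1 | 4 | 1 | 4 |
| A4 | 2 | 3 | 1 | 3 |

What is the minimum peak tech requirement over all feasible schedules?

4

Early-start (A1@1, A2@1, A3@1, A4@1) gives peak 11: h1:11  h2:3  h3:0  h4:0.
Shift A3→2, A4→3.
Schedule A1@1, A2@1, A3@2, A4@3: h1:4  h2:4  h3:3  h4:3 — peak 4.
Total tech-hours = 14 over 4 hours ⇒ peak ≥ ⌈14/4⌉ = 4, so 4 is optimal.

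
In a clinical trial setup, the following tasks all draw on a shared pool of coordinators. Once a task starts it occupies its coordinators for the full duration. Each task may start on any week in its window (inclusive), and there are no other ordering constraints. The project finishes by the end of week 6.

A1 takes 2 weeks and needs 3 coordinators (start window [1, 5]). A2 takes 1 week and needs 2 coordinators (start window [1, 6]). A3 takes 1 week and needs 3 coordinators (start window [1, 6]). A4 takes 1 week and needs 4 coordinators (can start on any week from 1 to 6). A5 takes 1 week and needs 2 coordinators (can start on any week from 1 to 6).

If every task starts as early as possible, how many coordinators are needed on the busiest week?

Early-start schedule: A1@1, A2@1, A3@1, A4@1, A5@1.
Load per week: week 1: 14, week 2: 3, week 3: 0, week 4: 0, week 5: 0, week 6: 0.
Peak is 14.

14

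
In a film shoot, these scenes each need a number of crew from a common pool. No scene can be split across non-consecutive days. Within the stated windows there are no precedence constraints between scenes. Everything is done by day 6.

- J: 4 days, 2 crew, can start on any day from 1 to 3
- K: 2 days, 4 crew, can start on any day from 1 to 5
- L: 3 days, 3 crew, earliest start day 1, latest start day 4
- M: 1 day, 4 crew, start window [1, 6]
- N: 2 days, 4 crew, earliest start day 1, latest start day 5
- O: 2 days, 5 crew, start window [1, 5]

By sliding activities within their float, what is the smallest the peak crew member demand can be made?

Early-start (J@1, K@1, L@1, M@1, N@1, O@1) gives peak 22: d1:22  d2:18  d3:5  d4:2  d5:0  d6:0.
Shift M→3, N→4, O→5.
Schedule J@1, K@1, L@1, M@3, N@4, O@5: d1:9  d2:9  d3:9  d4:6  d5:9  d6:5 — peak 9.

9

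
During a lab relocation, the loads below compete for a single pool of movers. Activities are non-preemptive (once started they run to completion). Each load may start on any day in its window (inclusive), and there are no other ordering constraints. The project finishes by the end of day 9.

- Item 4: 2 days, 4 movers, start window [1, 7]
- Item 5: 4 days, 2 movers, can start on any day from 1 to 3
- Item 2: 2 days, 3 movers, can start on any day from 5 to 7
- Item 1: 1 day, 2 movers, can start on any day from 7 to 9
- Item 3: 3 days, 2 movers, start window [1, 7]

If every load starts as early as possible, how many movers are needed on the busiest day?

8

Early-start schedule: Item 4@1, Item 5@1, Item 2@5, Item 1@7, Item 3@1.
Load per day: day 1: 8, day 2: 8, day 3: 4, day 4: 2, day 5: 3, day 6: 3, day 7: 2, day 8: 0, day 9: 0.
Peak is 8.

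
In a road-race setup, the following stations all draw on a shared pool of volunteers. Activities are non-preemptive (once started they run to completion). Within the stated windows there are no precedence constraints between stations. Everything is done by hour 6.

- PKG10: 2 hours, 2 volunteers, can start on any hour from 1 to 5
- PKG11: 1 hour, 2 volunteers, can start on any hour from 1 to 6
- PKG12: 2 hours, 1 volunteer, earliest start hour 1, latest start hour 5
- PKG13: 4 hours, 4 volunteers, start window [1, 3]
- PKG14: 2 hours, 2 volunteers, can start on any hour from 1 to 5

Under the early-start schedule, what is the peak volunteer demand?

11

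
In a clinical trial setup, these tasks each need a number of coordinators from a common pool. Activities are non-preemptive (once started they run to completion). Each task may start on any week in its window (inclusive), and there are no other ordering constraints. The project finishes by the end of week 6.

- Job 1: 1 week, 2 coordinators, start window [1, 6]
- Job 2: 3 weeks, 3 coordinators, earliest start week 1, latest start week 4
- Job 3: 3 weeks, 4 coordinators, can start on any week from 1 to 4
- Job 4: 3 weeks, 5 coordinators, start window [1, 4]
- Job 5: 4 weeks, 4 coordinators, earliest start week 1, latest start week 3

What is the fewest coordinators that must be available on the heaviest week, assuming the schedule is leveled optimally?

Early-start (Job 1@1, Job 2@1, Job 3@1, Job 4@1, Job 5@1) gives peak 18: w1:18  w2:16  w3:16  w4:4  w5:0  w6:0.
Shift Job 4→4, Job 5→2.
Schedule Job 1@1, Job 2@1, Job 3@1, Job 4@4, Job 5@2: w1:9  w2:11  w3:11  w4:9  w5:9  w6:5 — peak 11.

11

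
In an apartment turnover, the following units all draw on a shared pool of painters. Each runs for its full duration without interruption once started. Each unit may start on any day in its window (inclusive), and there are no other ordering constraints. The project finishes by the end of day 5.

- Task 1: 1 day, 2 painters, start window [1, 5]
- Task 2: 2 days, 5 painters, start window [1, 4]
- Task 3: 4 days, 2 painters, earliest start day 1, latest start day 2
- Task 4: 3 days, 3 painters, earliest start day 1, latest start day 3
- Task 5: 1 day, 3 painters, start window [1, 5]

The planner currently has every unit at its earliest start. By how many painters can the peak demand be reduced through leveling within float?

8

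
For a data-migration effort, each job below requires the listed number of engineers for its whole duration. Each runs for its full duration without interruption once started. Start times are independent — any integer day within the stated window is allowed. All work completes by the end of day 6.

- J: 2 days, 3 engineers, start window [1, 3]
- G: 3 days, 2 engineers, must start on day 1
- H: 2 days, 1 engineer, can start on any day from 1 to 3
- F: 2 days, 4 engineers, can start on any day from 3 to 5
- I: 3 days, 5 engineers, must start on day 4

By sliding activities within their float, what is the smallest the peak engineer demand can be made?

Schedule J@1, G@1, H@1, F@3, I@4: d1:6  d2:6  d3:6  d4:9  d5:5  d6:5 — peak 9.

9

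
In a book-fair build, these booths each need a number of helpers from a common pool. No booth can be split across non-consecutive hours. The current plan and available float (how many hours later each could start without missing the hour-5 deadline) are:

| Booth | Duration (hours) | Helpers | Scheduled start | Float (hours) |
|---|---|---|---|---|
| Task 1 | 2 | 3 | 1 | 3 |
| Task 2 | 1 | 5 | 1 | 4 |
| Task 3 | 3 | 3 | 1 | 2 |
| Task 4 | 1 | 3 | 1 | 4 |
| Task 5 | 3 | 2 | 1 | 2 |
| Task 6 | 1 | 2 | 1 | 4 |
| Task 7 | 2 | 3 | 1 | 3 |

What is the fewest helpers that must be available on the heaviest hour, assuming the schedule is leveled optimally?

8

Early-start (Task 1@1, Task 2@1, Task 3@1, Task 4@1, Task 5@1, Task 6@1, Task 7@1) gives peak 21: h1:21  h2:11  h3:5  h4:0  h5:0.
Shift Task 3→2, Task 4→3, Task 5→2, Task 6→5, Task 7→4.
Schedule Task 1@1, Task 2@1, Task 3@2, Task 4@3, Task 5@2, Task 6@5, Task 7@4: h1:8  h2:8  h3:8  h4:8  h5:5 — peak 8.
Total helper-hours = 37 over 5 hours ⇒ peak ≥ ⌈37/5⌉ = 8, so 8 is optimal.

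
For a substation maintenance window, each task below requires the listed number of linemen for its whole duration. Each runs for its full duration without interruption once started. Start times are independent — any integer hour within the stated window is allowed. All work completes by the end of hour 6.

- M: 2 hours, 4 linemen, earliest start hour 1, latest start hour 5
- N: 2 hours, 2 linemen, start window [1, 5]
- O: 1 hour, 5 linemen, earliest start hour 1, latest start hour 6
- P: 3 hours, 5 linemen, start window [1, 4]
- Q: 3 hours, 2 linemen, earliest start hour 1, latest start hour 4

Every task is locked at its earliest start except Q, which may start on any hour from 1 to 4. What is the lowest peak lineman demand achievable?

Q@1: h1:18  h2:13  h3:7  h4:0  h5:0  h6:0 → peak 18
Q@2: h1:16  h2:13  h3:7  h4:2  h5:0  h6:0 → peak 16
Q@3: h1:16  h2:11  h3:7  h4:2  h5:2  h6:0 → peak 16
Q@4: h1:16  h2:11  h3:5  h4:2  h5:2  h6:2 → peak 16
Best is Q@2, peak 16.

16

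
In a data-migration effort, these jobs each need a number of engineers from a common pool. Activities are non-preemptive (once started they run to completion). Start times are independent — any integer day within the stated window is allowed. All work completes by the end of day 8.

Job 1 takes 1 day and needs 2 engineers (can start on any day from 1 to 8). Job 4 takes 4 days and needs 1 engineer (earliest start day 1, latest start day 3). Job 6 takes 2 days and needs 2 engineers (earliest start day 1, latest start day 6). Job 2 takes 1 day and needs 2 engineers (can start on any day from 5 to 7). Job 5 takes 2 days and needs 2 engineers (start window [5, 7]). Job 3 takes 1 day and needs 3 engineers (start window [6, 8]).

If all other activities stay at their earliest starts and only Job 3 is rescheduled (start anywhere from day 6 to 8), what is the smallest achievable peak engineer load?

Job 3@6: d1:5  d2:3  d3:1  d4:1  d5:4  d6:5  d7:0  d8:0 → peak 5
Job 3@7: d1:5  d2:3  d3:1  d4:1  d5:4  d6:2  d7:3  d8:0 → peak 5
Job 3@8: d1:5  d2:3  d3:1  d4:1  d5:4  d6:2  d7:0  d8:3 → peak 5
Best is Job 3@6, peak 5.

5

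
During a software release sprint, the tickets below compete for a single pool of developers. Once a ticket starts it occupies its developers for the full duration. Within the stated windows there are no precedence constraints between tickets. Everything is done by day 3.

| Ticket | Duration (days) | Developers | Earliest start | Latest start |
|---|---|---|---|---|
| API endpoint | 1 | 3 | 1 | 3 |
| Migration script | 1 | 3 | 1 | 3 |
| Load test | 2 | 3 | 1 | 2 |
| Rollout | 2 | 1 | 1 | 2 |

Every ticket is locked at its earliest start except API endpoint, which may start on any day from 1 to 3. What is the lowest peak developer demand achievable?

API endpoint@1: d1:10  d2:4  d3:0 → peak 10
API endpoint@2: d1:7  d2:7  d3:0 → peak 7
API endpoint@3: d1:7  d2:4  d3:3 → peak 7
Best is API endpoint@2, peak 7.

7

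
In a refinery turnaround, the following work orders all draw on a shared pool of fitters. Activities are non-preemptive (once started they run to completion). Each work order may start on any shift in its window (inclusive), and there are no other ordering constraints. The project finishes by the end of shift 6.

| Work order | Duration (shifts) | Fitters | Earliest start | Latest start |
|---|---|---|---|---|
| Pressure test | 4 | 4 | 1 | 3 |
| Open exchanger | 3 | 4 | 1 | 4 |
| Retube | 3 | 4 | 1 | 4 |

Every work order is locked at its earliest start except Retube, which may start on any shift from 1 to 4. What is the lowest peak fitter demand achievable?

Retube@1: s1:12  s2:12  s3:12  s4:4  s5:0  s6:0 → peak 12
Retube@2: s1:8  s2:12  s3:12  s4:8  s5:0  s6:0 → peak 12
Retube@3: s1:8  s2:8  s3:12  s4:8  s5:4  s6:0 → peak 12
Retube@4: s1:8  s2:8  s3:8  s4:8  s5:4  s6:4 → peak 8
Best is Retube@4, peak 8.

8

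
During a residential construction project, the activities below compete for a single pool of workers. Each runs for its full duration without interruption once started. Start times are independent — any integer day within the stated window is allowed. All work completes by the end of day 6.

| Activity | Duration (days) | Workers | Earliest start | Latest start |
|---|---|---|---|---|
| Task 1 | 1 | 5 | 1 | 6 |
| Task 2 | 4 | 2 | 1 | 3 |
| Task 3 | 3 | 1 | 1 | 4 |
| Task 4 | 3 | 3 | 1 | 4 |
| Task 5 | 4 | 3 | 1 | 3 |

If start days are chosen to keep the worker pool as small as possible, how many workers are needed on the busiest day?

8

Early-start (Task 1@1, Task 2@1, Task 3@1, Task 4@1, Task 5@1) gives peak 14: d1:14  d2:9  d3:9  d4:5  d5:0  d6:0.
Shift Task 4→4, Task 5→2.
Schedule Task 1@1, Task 2@1, Task 3@1, Task 4@4, Task 5@2: d1:8  d2:6  d3:6  d4:8  d5:6  d6:3 — peak 8.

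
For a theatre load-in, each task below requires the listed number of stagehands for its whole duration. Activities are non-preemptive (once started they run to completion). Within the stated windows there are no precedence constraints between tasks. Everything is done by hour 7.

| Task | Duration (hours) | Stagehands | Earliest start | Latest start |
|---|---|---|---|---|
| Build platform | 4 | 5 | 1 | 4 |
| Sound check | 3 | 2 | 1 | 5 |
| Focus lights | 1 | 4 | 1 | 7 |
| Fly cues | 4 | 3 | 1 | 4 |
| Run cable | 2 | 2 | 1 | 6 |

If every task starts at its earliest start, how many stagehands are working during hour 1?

At early start, hour 1 has: Build platform, Sound check, Focus lights, Fly cues, Run cable.
Demand: 5 + 2 + 4 + 3 + 2 = 16.

16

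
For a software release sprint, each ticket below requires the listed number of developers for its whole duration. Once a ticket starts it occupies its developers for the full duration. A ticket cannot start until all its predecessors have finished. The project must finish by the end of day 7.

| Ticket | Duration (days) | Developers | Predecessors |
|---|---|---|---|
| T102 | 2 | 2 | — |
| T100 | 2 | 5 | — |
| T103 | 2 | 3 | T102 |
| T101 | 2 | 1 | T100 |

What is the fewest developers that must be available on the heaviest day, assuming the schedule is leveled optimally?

5

Early-start (T102@1, T100@1, T103@3, T101@3) gives peak 7: d1:7  d2:7  d3:4  d4:4  d5:0  d6:0  d7:0.
Shift T100→3, T103→5, T101→5.
Schedule T102@1, T100@3, T103@5, T101@5: d1:2  d2:2  d3:5  d4:5  d5:4  d6:4  d7:0 — peak 5.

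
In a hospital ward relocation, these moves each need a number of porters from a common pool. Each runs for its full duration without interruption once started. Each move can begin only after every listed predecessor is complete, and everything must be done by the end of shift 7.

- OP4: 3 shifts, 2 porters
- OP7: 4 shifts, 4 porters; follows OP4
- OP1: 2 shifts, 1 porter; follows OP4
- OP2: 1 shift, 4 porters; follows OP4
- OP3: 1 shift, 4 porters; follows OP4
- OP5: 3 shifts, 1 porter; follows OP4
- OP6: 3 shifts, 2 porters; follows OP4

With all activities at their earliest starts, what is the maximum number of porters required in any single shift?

16

Early-start schedule: OP4@1, OP7@4, OP1@4, OP2@4, OP3@4, OP5@4, OP6@4.
Load per shift: shift 1: 2, shift 2: 2, shift 3: 2, shift 4: 16, shift 5: 8, shift 6: 7, shift 7: 4.
Peak is 16.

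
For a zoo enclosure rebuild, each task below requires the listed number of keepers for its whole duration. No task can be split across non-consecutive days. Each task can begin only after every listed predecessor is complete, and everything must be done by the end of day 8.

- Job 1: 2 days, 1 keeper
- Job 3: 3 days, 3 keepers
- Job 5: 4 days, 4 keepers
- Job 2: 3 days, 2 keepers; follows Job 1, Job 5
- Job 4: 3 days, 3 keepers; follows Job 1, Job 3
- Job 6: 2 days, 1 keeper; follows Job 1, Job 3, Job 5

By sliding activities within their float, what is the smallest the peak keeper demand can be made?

Early-start (Job 1@1, Job 3@1, Job 5@1, Job 2@5, Job 4@4, Job 6@5) gives peak 8: d1:8  d2:8  d3:7  d4:7  d5:6  d6:6  d7:2  d8:0.
Shift Job 3→3, Job 4→6, Job 6→6.
Schedule Job 1@1, Job 3@3, Job 5@1, Job 2@5, Job 4@6, Job 6@6: d1:5  d2:5  d3:7  d4:7  d5:5  d6:6  d7:6  d8:3 — peak 7.

7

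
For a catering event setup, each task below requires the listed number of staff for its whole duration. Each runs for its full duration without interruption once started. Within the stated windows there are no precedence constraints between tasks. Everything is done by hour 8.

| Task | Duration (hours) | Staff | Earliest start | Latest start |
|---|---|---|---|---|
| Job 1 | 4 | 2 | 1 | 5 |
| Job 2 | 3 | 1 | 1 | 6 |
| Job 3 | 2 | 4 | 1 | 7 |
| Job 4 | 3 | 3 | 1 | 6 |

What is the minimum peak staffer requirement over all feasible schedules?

5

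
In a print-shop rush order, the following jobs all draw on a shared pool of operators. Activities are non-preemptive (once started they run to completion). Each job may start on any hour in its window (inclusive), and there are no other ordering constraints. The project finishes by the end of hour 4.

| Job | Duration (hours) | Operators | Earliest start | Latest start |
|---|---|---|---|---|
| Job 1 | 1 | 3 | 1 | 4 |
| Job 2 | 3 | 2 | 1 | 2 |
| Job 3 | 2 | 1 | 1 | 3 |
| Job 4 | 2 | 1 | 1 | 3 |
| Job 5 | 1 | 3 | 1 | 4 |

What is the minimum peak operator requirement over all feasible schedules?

Early-start (Job 1@1, Job 2@1, Job 3@1, Job 4@1, Job 5@1) gives peak 10: h1:10  h2:4  h3:2  h4:0.
Shift Job 3→2, Job 4→2, Job 5→4.
Schedule Job 1@1, Job 2@1, Job 3@2, Job 4@2, Job 5@4: h1:5  h2:4  h3:4  h4:3 — peak 5.

5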